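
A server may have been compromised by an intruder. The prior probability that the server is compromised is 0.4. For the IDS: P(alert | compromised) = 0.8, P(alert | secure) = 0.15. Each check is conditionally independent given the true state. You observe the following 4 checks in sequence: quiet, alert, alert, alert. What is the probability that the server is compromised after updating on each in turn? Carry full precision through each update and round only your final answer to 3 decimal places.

After 'quiet': P(compromised) = 0.2·0.4000 / (0.2·0.4000 + 0.85·0.6000) ≈ 0.1356
After 'alert': P(compromised) = 0.8·0.1356 / (0.8·0.1356 + 0.15·0.8644) ≈ 0.4555
After 'alert': P(compromised) = 0.8·0.4555 / (0.8·0.4555 + 0.15·0.5445) ≈ 0.8169
After 'alert': P(compromised) = 0.8·0.8169 / (0.8·0.8169 + 0.15·0.1831) ≈ 0.9597

0.960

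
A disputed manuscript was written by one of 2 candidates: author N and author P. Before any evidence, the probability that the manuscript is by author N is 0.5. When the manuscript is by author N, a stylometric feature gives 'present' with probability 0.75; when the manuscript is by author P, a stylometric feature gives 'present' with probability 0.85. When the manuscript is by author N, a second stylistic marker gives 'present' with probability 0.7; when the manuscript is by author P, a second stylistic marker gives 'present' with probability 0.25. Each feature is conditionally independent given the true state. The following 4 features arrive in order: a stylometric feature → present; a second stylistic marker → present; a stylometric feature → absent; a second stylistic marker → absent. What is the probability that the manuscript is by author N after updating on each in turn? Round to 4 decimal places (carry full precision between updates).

0.6222

After a stylometric feature='present': P(author N) = 0.75·0.5000 / (0.75·0.5000 + 0.85·0.5000) ≈ 0.4688
After a second stylistic marker='present': P(author N) = 0.7·0.4688 / (0.7·0.4688 + 0.25·0.5312) ≈ 0.7119
After a stylometric feature='absent': P(author N) = 0.25·0.7119 / (0.25·0.7119 + 0.15·0.2881) ≈ 0.8046
After a second stylistic marker='absent': P(author N) = 0.3·0.8046 / (0.3·0.8046 + 0.75·0.1954) ≈ 0.6222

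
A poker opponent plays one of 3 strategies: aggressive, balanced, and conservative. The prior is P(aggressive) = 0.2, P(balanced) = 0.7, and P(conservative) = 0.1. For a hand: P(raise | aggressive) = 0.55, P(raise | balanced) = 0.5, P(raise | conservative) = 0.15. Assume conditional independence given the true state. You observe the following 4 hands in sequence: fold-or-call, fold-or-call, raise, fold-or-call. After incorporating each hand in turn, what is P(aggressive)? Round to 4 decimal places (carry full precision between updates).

Each posterior becomes the prior for the next update.
After 'fold-or-call': normaliser = 0.45·0.2000 + 0.5·0.7000 + 0.85·0.1000; P(aggressive) ≈ 0.1714, P(balanced) ≈ 0.6667, P(conservative) ≈ 0.1619
After 'fold-or-call': normaliser = 0.45·0.1714 + 0.5·0.6667 + 0.85·0.1619; P(aggressive) ≈ 0.1407, P(balanced) ≈ 0.6082, P(conservative) ≈ 0.2511
After 'raise': normaliser = 0.55·0.1407 + 0.5·0.6082 + 0.15·0.2511; P(aggressive) ≈ 0.1847, P(balanced) ≈ 0.7255, P(conservative) ≈ 0.0899
After 'fold-or-call': normaliser = 0.45·0.1847 + 0.5·0.7255 + 0.85·0.0899; P(aggressive) ≈ 0.1591, P(balanced) ≈ 0.6946, P(conservative) ≈ 0.1463

0.1591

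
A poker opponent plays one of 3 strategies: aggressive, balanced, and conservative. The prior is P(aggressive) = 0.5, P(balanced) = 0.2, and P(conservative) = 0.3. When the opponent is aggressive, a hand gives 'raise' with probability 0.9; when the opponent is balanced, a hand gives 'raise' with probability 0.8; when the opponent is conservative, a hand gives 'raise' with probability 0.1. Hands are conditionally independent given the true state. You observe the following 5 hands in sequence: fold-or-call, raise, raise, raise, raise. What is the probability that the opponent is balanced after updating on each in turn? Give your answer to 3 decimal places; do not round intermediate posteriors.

After 'fold-or-call': normaliser = 0.1·0.5000 + 0.2·0.2000 + 0.9·0.3000; P(aggressive) ≈ 0.1389, P(balanced) ≈ 0.1111, P(conservative) ≈ 0.7500
After 'raise': normaliser = 0.9·0.1389 + 0.8·0.1111 + 0.1·0.7500; P(aggressive) ≈ 0.4327, P(balanced) ≈ 0.3077, P(conservative) ≈ 0.2596
After 'raise': normaliser = 0.9·0.4327 + 0.8·0.3077 + 0.1·0.2596; P(aggressive) ≈ 0.5887, P(balanced) ≈ 0.3721, P(conservative) ≈ 0.0392
After 'raise': normaliser = 0.9·0.5887 + 0.8·0.3721 + 0.1·0.0392; P(aggressive) ≈ 0.6372, P(balanced) ≈ 0.3580, P(conservative) ≈ 0.0047
After 'raise': normaliser = 0.9·0.6372 + 0.8·0.3580 + 0.1·0.0047; P(aggressive) ≈ 0.6666, P(balanced) ≈ 0.3329, P(conservative) ≈ 0.0005

0.333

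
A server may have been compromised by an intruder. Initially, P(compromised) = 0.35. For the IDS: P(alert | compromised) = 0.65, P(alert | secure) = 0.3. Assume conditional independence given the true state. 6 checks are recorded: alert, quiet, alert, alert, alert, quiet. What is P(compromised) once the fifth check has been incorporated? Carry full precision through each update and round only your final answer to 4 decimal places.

0.8558

After 'alert': P(compromised) = 0.65·0.3500 / (0.65·0.3500 + 0.3·0.6500) ≈ 0.5385
After 'quiet': P(compromised) = 0.35·0.5385 / (0.35·0.5385 + 0.7·0.4615) ≈ 0.3684
After 'alert': P(compromised) = 0.65·0.3684 / (0.65·0.3684 + 0.3·0.6316) ≈ 0.5583
After 'alert': P(compromised) = 0.65·0.5583 / (0.65·0.5583 + 0.3·0.4417) ≈ 0.7325
After 'alert': P(compromised) = 0.65·0.7325 / (0.65·0.7325 + 0.3·0.2675) ≈ 0.8558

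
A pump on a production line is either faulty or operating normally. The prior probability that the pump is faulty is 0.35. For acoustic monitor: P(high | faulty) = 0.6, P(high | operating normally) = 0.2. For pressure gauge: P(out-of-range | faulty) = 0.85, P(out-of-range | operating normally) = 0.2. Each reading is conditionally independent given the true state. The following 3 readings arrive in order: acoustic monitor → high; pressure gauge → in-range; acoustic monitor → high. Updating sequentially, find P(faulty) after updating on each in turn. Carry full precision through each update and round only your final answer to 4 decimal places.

0.4761

After acoustic monitor='high': P(faulty) = 0.6·0.3500 / (0.6·0.3500 + 0.2·0.6500) ≈ 0.6176
After pressure gauge='in-range': P(faulty) = 0.15·0.6176 / (0.15·0.6176 + 0.8·0.3824) ≈ 0.2325
After acoustic monitor='high': P(faulty) = 0.6·0.2325 / (0.6·0.2325 + 0.2·0.7675) ≈ 0.4761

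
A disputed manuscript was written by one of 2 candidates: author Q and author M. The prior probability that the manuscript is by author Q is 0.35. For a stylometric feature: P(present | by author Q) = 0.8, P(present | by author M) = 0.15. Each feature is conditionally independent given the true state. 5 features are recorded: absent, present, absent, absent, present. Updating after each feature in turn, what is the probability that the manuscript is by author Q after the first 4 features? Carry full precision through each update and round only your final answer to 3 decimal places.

0.036

Apply Bayes' rule sequentially, carrying P(author Q) forward.
After 'absent': P(author Q) = 0.2·0.3500 / (0.2·0.3500 + 0.85·0.6500) ≈ 0.1124
After 'present': P(author Q) = 0.8·0.1124 / (0.8·0.1124 + 0.15·0.8876) ≈ 0.4032
After 'absent': P(author Q) = 0.2·0.4032 / (0.2·0.4032 + 0.85·0.5968) ≈ 0.1372
After 'absent': P(author Q) = 0.2·0.1372 / (0.2·0.1372 + 0.85·0.8628) ≈ 0.0361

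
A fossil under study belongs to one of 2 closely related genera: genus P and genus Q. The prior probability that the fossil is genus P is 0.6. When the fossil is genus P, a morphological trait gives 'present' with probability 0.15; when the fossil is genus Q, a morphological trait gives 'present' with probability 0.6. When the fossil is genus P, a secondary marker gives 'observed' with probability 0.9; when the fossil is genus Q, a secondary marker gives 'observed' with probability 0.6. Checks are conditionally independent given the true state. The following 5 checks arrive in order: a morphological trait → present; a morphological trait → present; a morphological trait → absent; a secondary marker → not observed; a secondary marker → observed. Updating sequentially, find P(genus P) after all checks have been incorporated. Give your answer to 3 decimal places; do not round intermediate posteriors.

0.070

Apply Bayes' rule sequentially, carrying P(genus P) forward.
After a morphological trait='present': P(genus P) = 0.15·0.6000 / (0.15·0.6000 + 0.6·0.4000) ≈ 0.2727
After a morphological trait='present': P(genus P) = 0.15·0.2727 / (0.15·0.2727 + 0.6·0.7273) ≈ 0.0857
After a morphological trait='absent': P(genus P) = 0.85·0.0857 / (0.85·0.0857 + 0.4·0.9143) ≈ 0.1661
After a secondary marker='not observed': P(genus P) = 0.1·0.1661 / (0.1·0.1661 + 0.4·0.8339) ≈ 0.0474
After a secondary marker='observed': P(genus P) = 0.9·0.0474 / (0.9·0.0474 + 0.6·0.9526) ≈ 0.0695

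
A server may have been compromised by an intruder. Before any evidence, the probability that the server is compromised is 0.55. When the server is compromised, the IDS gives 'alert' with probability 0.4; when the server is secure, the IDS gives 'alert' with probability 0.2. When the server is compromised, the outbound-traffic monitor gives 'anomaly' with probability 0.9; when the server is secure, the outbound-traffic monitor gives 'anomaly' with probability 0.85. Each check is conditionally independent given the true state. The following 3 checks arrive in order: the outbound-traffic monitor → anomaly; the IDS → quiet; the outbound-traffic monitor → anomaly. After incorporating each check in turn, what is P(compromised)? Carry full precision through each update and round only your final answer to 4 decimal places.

0.5068

Apply Bayes' rule sequentially, carrying P(compromised) forward.
After the outbound-traffic monitor='anomaly': P(compromised) = 0.9·0.5500 / (0.9·0.5500 + 0.85·0.4500) ≈ 0.5641
After the IDS='quiet': P(compromised) = 0.6·0.5641 / (0.6·0.5641 + 0.8·0.4359) ≈ 0.4925
After the outbound-traffic monitor='anomaly': P(compromised) = 0.9·0.4925 / (0.9·0.4925 + 0.85·0.5075) ≈ 0.5068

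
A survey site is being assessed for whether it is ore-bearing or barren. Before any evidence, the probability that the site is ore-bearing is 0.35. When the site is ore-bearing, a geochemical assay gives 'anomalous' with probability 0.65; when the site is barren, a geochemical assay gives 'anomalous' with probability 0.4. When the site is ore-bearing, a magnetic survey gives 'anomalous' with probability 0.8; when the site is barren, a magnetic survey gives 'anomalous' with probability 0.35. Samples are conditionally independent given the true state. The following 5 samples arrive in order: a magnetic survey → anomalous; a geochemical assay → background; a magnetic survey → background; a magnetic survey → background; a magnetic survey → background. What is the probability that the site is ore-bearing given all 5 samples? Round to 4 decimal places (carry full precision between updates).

0.0205

After a magnetic survey='anomalous': P(ore) = 0.8·0.3500 / (0.8·0.3500 + 0.35·0.6500) ≈ 0.5517
After a geochemical assay='background': P(ore) = 0.35·0.5517 / (0.35·0.5517 + 0.6·0.4483) ≈ 0.4179
After a magnetic survey='background': P(ore) = 0.2·0.4179 / (0.2·0.4179 + 0.65·0.5821) ≈ 0.1809
After a magnetic survey='background': P(ore) = 0.2·0.1809 / (0.2·0.1809 + 0.65·0.8191) ≈ 0.0636
After a magnetic survey='background': P(ore) = 0.2·0.0636 / (0.2·0.0636 + 0.65·0.9364) ≈ 0.0205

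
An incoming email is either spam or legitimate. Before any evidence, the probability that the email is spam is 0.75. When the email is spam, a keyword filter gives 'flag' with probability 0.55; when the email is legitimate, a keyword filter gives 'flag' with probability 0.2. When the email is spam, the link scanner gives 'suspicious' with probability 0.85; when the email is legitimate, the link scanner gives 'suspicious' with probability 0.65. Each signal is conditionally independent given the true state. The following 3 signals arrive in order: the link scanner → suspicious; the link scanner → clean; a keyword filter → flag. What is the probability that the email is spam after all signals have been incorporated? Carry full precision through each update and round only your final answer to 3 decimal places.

0.822

After the link scanner='suspicious': P(spam) = 0.85·0.7500 / (0.85·0.7500 + 0.65·0.2500) ≈ 0.7969
After the link scanner='clean': P(spam) = 0.15·0.7969 / (0.15·0.7969 + 0.35·0.2031) ≈ 0.6270
After a keyword filter='flag': P(spam) = 0.55·0.6270 / (0.55·0.6270 + 0.2·0.3730) ≈ 0.8222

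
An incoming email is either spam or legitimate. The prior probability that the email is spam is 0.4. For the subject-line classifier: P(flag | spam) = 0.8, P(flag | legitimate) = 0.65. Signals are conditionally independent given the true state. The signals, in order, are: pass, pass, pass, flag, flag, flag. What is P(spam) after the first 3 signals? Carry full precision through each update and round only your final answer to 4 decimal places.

After 'pass': P(spam) = 0.2·0.4000 / (0.2·0.4000 + 0.35·0.6000) ≈ 0.2759
After 'pass': P(spam) = 0.2·0.2759 / (0.2·0.2759 + 0.35·0.7241) ≈ 0.1788
After 'pass': P(spam) = 0.2·0.1788 / (0.2·0.1788 + 0.35·0.8212) ≈ 0.1106

0.1106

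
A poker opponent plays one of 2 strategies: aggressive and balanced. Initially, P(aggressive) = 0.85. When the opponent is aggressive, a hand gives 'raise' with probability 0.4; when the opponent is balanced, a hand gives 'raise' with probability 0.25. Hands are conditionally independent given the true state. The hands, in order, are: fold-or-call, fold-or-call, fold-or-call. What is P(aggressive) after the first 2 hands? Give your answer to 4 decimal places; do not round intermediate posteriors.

After 'fold-or-call': P(aggressive) = 0.6·0.8500 / (0.6·0.8500 + 0.75·0.1500) ≈ 0.8193
After 'fold-or-call': P(aggressive) = 0.6·0.8193 / (0.6·0.8193 + 0.75·0.1807) ≈ 0.7839

0.7839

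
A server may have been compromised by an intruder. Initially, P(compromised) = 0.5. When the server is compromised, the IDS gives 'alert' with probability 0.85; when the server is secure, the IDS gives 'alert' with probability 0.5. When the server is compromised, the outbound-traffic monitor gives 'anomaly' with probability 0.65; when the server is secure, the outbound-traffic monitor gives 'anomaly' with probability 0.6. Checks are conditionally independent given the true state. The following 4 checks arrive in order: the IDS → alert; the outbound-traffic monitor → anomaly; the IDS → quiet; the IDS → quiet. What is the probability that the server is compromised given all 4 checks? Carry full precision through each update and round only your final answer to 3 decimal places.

After the IDS='alert': P(compromised) = 0.85·0.5000 / (0.85·0.5000 + 0.5·0.5000) ≈ 0.6296
After the outbound-traffic monitor='anomaly': P(compromised) = 0.65·0.6296 / (0.65·0.6296 + 0.6·0.3704) ≈ 0.6481
After the IDS='quiet': P(compromised) = 0.15·0.6481 / (0.15·0.6481 + 0.5·0.3519) ≈ 0.3559
After the IDS='quiet': P(compromised) = 0.15·0.3559 / (0.15·0.3559 + 0.5·0.6441) ≈ 0.1422

0.142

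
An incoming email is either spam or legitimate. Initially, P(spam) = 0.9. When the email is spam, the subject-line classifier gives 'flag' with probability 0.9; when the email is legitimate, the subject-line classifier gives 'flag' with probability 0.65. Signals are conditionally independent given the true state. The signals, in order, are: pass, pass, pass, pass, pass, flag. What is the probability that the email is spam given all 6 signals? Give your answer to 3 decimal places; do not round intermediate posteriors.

Apply Bayes' rule sequentially, carrying P(spam) forward.
After 'pass': P(spam) = 0.1·0.9000 / (0.1·0.9000 + 0.35·0.1000) ≈ 0.7200
After 'pass': P(spam) = 0.1·0.7200 / (0.1·0.7200 + 0.35·0.2800) ≈ 0.4235
After 'pass': P(spam) = 0.1·0.4235 / (0.1·0.4235 + 0.35·0.5765) ≈ 0.1735
After 'pass': P(spam) = 0.1·0.1735 / (0.1·0.1735 + 0.35·0.8265) ≈ 0.0566
After 'pass': P(spam) = 0.1·0.0566 / (0.1·0.0566 + 0.35·0.9434) ≈ 0.0168
After 'flag': P(spam) = 0.9·0.0168 / (0.9·0.0168 + 0.65·0.9832) ≈ 0.0232

0.023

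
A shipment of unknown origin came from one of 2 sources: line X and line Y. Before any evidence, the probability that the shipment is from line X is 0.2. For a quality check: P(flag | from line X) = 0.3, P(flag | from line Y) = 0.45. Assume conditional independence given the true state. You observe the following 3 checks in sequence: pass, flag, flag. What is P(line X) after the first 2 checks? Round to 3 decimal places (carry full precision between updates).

After 'pass': P(line X) = 0.7·0.2000 / (0.7·0.2000 + 0.55·0.8000) ≈ 0.2414
After 'flag': P(line X) = 0.3·0.2414 / (0.3·0.2414 + 0.45·0.7586) ≈ 0.1750

0.175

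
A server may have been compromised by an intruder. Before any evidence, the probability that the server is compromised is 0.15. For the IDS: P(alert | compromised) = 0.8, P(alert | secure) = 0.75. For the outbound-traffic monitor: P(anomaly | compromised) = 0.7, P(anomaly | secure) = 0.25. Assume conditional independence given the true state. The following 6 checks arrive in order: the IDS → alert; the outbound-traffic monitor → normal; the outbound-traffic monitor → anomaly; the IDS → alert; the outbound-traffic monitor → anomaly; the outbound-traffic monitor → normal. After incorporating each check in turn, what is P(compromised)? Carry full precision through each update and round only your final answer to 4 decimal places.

After the IDS='alert': P(compromised) = 0.8·0.1500 / (0.8·0.1500 + 0.75·0.8500) ≈ 0.1584
After the outbound-traffic monitor='normal': P(compromised) = 0.3·0.1584 / (0.3·0.1584 + 0.75·0.8416) ≈ 0.0700
After the outbound-traffic monitor='anomaly': P(compromised) = 0.7·0.0700 / (0.7·0.0700 + 0.25·0.9300) ≈ 0.1741
After the IDS='alert': P(compromised) = 0.8·0.1741 / (0.8·0.1741 + 0.75·0.8259) ≈ 0.1836
After the outbound-traffic monitor='anomaly': P(compromised) = 0.7·0.1836 / (0.7·0.1836 + 0.25·0.8164) ≈ 0.3864
After the outbound-traffic monitor='normal': P(compromised) = 0.3·0.3864 / (0.3·0.3864 + 0.75·0.6136) ≈ 0.2012

0.2012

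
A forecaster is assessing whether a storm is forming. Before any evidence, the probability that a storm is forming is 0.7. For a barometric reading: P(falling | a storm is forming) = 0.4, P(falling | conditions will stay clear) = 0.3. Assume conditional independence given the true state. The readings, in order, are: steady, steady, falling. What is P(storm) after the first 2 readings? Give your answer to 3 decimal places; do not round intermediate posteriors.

After 'steady': P(storm) = 0.6·0.7000 / (0.6·0.7000 + 0.7·0.3000) ≈ 0.6667
After 'steady': P(storm) = 0.6·0.6667 / (0.6·0.6667 + 0.7·0.3333) ≈ 0.6316

0.632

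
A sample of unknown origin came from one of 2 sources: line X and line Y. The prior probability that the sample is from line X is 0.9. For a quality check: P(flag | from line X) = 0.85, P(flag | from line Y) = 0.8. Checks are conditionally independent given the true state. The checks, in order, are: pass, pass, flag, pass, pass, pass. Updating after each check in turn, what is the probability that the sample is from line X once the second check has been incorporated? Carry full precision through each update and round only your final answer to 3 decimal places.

Each posterior becomes the prior for the next update.
After 'pass': P(line X) = 0.15·0.9000 / (0.15·0.9000 + 0.2·0.1000) ≈ 0.8710
After 'pass': P(line X) = 0.15·0.8710 / (0.15·0.8710 + 0.2·0.1290) ≈ 0.8351

0.835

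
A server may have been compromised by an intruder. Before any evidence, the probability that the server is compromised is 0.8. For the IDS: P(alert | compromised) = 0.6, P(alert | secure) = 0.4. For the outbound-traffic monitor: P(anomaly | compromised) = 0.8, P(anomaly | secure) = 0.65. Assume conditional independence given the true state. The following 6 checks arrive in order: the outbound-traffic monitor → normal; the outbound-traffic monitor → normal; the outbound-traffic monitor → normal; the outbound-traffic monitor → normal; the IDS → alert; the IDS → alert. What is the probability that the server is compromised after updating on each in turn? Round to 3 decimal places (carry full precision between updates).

0.490

After the outbound-traffic monitor='normal': P(compromised) = 0.2·0.8000 / (0.2·0.8000 + 0.35·0.2000) ≈ 0.6957
After the outbound-traffic monitor='normal': P(compromised) = 0.2·0.6957 / (0.2·0.6957 + 0.35·0.3043) ≈ 0.5664
After the outbound-traffic monitor='normal': P(compromised) = 0.2·0.5664 / (0.2·0.5664 + 0.35·0.4336) ≈ 0.4274
After the outbound-traffic monitor='normal': P(compromised) = 0.2·0.4274 / (0.2·0.4274 + 0.35·0.5726) ≈ 0.2990
After the IDS='alert': P(compromised) = 0.6·0.2990 / (0.6·0.2990 + 0.4·0.7010) ≈ 0.3901
After the IDS='alert': P(compromised) = 0.6·0.3901 / (0.6·0.3901 + 0.4·0.6099) ≈ 0.4897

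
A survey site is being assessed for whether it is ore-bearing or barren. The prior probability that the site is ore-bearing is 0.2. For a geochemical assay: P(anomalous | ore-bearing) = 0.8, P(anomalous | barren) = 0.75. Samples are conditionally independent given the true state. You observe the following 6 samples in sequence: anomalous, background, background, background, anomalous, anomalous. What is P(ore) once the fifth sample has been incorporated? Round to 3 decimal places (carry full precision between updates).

0.127

Each posterior becomes the prior for the next update.
After 'anomalous': P(ore) = 0.8·0.2000 / (0.8·0.2000 + 0.75·0.8000) ≈ 0.2105
After 'background': P(ore) = 0.2·0.2105 / (0.2·0.2105 + 0.25·0.7895) ≈ 0.1758
After 'background': P(ore) = 0.2·0.1758 / (0.2·0.1758 + 0.25·0.8242) ≈ 0.1458
After 'background': P(ore) = 0.2·0.1458 / (0.2·0.1458 + 0.25·0.8542) ≈ 0.1201
After 'anomalous': P(ore) = 0.8·0.1201 / (0.8·0.1201 + 0.75·0.8799) ≈ 0.1271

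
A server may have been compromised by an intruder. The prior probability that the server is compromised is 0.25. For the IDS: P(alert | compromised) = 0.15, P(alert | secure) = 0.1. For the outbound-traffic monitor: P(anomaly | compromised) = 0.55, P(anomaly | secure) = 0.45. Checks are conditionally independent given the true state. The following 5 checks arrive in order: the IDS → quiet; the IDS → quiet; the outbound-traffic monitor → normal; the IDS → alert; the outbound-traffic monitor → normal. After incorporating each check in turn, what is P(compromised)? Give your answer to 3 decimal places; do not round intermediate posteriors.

0.230

After the IDS='quiet': P(compromised) = 0.85·0.2500 / (0.85·0.2500 + 0.9·0.7500) ≈ 0.2394
After the IDS='quiet': P(compromised) = 0.85·0.2394 / (0.85·0.2394 + 0.9·0.7606) ≈ 0.2292
After the outbound-traffic monitor='normal': P(compromised) = 0.45·0.2292 / (0.45·0.2292 + 0.55·0.7708) ≈ 0.1957
After the IDS='alert': P(compromised) = 0.15·0.1957 / (0.15·0.1957 + 0.1·0.8043) ≈ 0.2673
After the outbound-traffic monitor='normal': P(compromised) = 0.45·0.2673 / (0.45·0.2673 + 0.55·0.7327) ≈ 0.2299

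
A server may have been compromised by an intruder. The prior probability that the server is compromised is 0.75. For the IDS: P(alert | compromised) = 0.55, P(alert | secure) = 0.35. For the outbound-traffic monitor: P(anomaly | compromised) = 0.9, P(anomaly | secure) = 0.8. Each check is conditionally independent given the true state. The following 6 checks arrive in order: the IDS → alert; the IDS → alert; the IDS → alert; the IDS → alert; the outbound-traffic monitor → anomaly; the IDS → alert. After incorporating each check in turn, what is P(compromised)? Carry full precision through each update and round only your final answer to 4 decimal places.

0.9700

After the IDS='alert': P(compromised) = 0.55·0.7500 / (0.55·0.7500 + 0.35·0.2500) ≈ 0.8250
After the IDS='alert': P(compromised) = 0.55·0.8250 / (0.55·0.8250 + 0.35·0.1750) ≈ 0.8811
After the IDS='alert': P(compromised) = 0.55·0.8811 / (0.55·0.8811 + 0.35·0.1189) ≈ 0.9209
After the IDS='alert': P(compromised) = 0.55·0.9209 / (0.55·0.9209 + 0.35·0.0791) ≈ 0.9482
After the outbound-traffic monitor='anomaly': P(compromised) = 0.9·0.9482 / (0.9·0.9482 + 0.8·0.0518) ≈ 0.9537
After the IDS='alert': P(compromised) = 0.55·0.9537 / (0.55·0.9537 + 0.35·0.0463) ≈ 0.9700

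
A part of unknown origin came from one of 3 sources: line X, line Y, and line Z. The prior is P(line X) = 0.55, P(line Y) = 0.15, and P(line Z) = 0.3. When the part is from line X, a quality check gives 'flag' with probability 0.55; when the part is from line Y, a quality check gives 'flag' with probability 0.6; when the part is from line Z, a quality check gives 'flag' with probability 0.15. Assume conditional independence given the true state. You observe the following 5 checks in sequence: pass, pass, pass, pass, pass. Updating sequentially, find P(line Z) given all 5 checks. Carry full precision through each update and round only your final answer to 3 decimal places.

0.919

After 'pass': normaliser = 0.45·0.5500 + 0.4·0.1500 + 0.85·0.3000; P(line X) ≈ 0.4400, P(line Y) ≈ 0.1067, P(line Z) ≈ 0.4533
After 'pass': normaliser = 0.45·0.4400 + 0.4·0.1067 + 0.85·0.4533; P(line X) ≈ 0.3163, P(line Y) ≈ 0.0682, P(line Z) ≈ 0.6155
After 'pass': normaliser = 0.45·0.3163 + 0.4·0.0682 + 0.85·0.6155; P(line X) ≈ 0.2054, P(line Y) ≈ 0.0394, P(line Z) ≈ 0.7552
After 'pass': normaliser = 0.45·0.2054 + 0.4·0.0394 + 0.85·0.7552; P(line X) ≈ 0.1232, P(line Y) ≈ 0.0210, P(line Z) ≈ 0.8558
After 'pass': normaliser = 0.45·0.1232 + 0.4·0.0210 + 0.85·0.8558; P(line X) ≈ 0.0701, P(line Y) ≈ 0.0106, P(line Z) ≈ 0.9193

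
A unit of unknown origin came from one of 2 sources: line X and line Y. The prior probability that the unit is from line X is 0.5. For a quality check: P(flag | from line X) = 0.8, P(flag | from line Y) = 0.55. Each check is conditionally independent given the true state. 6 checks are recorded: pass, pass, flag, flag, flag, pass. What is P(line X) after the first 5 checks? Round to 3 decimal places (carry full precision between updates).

0.378

After 'pass': P(line X) = 0.2·0.5000 / (0.2·0.5000 + 0.45·0.5000) ≈ 0.3077
After 'pass': P(line X) = 0.2·0.3077 / (0.2·0.3077 + 0.45·0.6923) ≈ 0.1649
After 'flag': P(line X) = 0.8·0.1649 / (0.8·0.1649 + 0.55·0.8351) ≈ 0.2232
After 'flag': P(line X) = 0.8·0.2232 / (0.8·0.2232 + 0.55·0.7768) ≈ 0.2947
After 'flag': P(line X) = 0.8·0.2947 / (0.8·0.2947 + 0.55·0.7053) ≈ 0.3781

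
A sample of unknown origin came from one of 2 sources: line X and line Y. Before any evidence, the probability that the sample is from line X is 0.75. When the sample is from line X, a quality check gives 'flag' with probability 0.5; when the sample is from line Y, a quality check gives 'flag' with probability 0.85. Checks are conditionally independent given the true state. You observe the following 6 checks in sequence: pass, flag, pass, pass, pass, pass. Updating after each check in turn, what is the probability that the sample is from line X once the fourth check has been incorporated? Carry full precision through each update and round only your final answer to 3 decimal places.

0.985

After 'pass': P(line X) = 0.5·0.7500 / (0.5·0.7500 + 0.15·0.2500) ≈ 0.9091
After 'flag': P(line X) = 0.5·0.9091 / (0.5·0.9091 + 0.85·0.0909) ≈ 0.8547
After 'pass': P(line X) = 0.5·0.8547 / (0.5·0.8547 + 0.15·0.1453) ≈ 0.9515
After 'pass': P(line X) = 0.5·0.9515 / (0.5·0.9515 + 0.15·0.0485) ≈ 0.9849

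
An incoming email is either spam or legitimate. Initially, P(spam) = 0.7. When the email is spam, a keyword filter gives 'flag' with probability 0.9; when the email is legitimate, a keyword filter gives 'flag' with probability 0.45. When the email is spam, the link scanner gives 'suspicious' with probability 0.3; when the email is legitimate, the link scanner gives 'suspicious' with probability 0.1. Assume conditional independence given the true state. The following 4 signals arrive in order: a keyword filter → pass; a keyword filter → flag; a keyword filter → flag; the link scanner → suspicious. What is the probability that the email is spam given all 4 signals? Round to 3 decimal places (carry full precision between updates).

0.836

After a keyword filter='pass': P(spam) = 0.1·0.7000 / (0.1·0.7000 + 0.55·0.3000) ≈ 0.2979
After a keyword filter='flag': P(spam) = 0.9·0.2979 / (0.9·0.2979 + 0.45·0.7021) ≈ 0.4590
After a keyword filter='flag': P(spam) = 0.9·0.4590 / (0.9·0.4590 + 0.45·0.5410) ≈ 0.6292
After the link scanner='suspicious': P(spam) = 0.3·0.6292 / (0.3·0.6292 + 0.1·0.3708) ≈ 0.8358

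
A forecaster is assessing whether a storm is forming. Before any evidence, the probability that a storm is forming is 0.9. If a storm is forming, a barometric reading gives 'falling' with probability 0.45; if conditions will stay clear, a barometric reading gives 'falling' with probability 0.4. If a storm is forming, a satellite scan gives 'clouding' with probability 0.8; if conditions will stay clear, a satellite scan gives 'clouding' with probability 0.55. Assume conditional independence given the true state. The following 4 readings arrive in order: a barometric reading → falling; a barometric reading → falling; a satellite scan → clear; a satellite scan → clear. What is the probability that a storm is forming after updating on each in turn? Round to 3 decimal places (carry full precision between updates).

0.692

After a barometric reading='falling': P(storm) = 0.45·0.9000 / (0.45·0.9000 + 0.4·0.1000) ≈ 0.9101
After a barometric reading='falling': P(storm) = 0.45·0.9101 / (0.45·0.9101 + 0.4·0.0899) ≈ 0.9193
After a satellite scan='clear': P(storm) = 0.2·0.9193 / (0.2·0.9193 + 0.45·0.0807) ≈ 0.8351
After a satellite scan='clear': P(storm) = 0.2·0.8351 / (0.2·0.8351 + 0.45·0.1649) ≈ 0.6923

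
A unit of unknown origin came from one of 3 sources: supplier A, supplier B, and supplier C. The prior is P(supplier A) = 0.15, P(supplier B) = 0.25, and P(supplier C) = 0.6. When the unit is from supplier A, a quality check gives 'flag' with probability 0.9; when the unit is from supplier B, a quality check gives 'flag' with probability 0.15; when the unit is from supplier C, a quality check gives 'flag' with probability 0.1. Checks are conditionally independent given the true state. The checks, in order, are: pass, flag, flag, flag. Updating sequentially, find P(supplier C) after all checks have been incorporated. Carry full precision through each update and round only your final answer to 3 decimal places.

After 'pass': normaliser = 0.1·0.1500 + 0.85·0.2500 + 0.9·0.6000; P(supplier A) ≈ 0.0195, P(supplier B) ≈ 0.2769, P(supplier C) ≈ 0.7036
After 'flag': normaliser = 0.9·0.0195 + 0.15·0.2769 + 0.1·0.7036; P(supplier A) ≈ 0.1358, P(supplier B) ≈ 0.3208, P(supplier C) ≈ 0.5434
After 'flag': normaliser = 0.9·0.1358 + 0.15·0.3208 + 0.1·0.5434; P(supplier A) ≈ 0.5441, P(supplier B) ≈ 0.2141, P(supplier C) ≈ 0.2418
After 'flag': normaliser = 0.9·0.5441 + 0.15·0.2141 + 0.1·0.2418; P(supplier A) ≈ 0.8969, P(supplier B) ≈ 0.0588, P(supplier C) ≈ 0.0443

0.044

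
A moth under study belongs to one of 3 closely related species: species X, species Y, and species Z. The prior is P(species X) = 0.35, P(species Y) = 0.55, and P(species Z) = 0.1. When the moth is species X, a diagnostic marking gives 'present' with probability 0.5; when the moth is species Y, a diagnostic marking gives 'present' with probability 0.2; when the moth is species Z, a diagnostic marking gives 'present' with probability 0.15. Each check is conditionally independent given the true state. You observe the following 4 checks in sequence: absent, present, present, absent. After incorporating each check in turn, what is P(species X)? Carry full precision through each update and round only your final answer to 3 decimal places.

After 'absent': normaliser = 0.5·0.3500 + 0.8·0.5500 + 0.85·0.1000; P(species X) ≈ 0.2500, P(species Y) ≈ 0.6286, P(species Z) ≈ 0.1214
After 'present': normaliser = 0.5·0.2500 + 0.2·0.6286 + 0.15·0.1214; P(species X) ≈ 0.4648, P(species Y) ≈ 0.4675, P(species Z) ≈ 0.0677
After 'present': normaliser = 0.5·0.4648 + 0.2·0.4675 + 0.15·0.0677; P(species X) ≈ 0.6916, P(species Y) ≈ 0.2782, P(species Z) ≈ 0.0302
After 'absent': normaliser = 0.5·0.6916 + 0.8·0.2782 + 0.85·0.0302; P(species X) ≈ 0.5821, P(species Y) ≈ 0.3747, P(species Z) ≈ 0.0433

0.582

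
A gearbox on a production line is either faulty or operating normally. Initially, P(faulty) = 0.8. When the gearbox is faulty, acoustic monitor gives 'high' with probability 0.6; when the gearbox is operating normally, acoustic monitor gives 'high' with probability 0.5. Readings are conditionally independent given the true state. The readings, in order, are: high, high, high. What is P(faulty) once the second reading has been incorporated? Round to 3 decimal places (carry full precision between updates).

0.852

After 'high': P(faulty) = 0.6·0.8000 / (0.6·0.8000 + 0.5·0.2000) ≈ 0.8276
After 'high': P(faulty) = 0.6·0.8276 / (0.6·0.8276 + 0.5·0.1724) ≈ 0.8521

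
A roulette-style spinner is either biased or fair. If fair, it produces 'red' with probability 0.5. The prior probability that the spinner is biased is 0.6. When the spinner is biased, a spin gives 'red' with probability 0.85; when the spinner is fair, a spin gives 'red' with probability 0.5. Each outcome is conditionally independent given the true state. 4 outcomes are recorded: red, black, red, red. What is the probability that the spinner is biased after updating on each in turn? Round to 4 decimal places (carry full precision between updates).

Apply Bayes' rule sequentially, carrying P(biased) forward.
After 'red': P(biased) = 0.85·0.6000 / (0.85·0.6000 + 0.5·0.4000) ≈ 0.7183
After 'black': P(biased) = 0.15·0.7183 / (0.15·0.7183 + 0.5·0.2817) ≈ 0.4334
After 'red': P(biased) = 0.85·0.4334 / (0.85·0.4334 + 0.5·0.5666) ≈ 0.5653
After 'red': P(biased) = 0.85·0.5653 / (0.85·0.5653 + 0.5·0.4347) ≈ 0.6886

0.6886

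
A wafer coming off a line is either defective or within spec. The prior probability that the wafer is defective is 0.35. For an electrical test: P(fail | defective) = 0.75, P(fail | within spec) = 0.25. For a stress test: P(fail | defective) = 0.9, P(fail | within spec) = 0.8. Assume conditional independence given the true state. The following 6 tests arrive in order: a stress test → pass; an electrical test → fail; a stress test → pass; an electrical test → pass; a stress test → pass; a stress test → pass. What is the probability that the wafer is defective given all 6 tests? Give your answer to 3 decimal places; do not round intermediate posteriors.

0.033

After a stress test='pass': P(defective) = 0.1·0.3500 / (0.1·0.3500 + 0.2·0.6500) ≈ 0.2121
After an electrical test='fail': P(defective) = 0.75·0.2121 / (0.75·0.2121 + 0.25·0.7879) ≈ 0.4468
After a stress test='pass': P(defective) = 0.1·0.4468 / (0.1·0.4468 + 0.2·0.5532) ≈ 0.2877
After an electrical test='pass': P(defective) = 0.25·0.2877 / (0.25·0.2877 + 0.75·0.7123) ≈ 0.1186
After a stress test='pass': P(defective) = 0.1·0.1186 / (0.1·0.1186 + 0.2·0.8814) ≈ 0.0631
After a stress test='pass': P(defective) = 0.1·0.0631 / (0.1·0.0631 + 0.2·0.9369) ≈ 0.0326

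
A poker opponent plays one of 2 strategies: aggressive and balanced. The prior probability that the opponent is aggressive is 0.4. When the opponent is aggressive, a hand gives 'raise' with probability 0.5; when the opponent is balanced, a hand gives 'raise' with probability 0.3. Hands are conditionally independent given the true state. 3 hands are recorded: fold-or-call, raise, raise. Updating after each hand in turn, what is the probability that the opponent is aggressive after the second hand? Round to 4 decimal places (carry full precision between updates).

Apply Bayes' rule sequentially, carrying P(aggressive) forward.
After 'fold-or-call': P(aggressive) = 0.5·0.4000 / (0.5·0.4000 + 0.7·0.6000) ≈ 0.3226
After 'raise': P(aggressive) = 0.5·0.3226 / (0.5·0.3226 + 0.3·0.6774) ≈ 0.4425

0.4425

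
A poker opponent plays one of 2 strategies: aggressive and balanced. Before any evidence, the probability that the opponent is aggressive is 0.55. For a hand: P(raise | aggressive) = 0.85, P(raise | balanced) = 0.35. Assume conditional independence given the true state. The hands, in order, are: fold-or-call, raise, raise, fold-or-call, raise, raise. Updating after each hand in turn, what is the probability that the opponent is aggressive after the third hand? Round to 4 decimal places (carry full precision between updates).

After 'fold-or-call': P(aggressive) = 0.15·0.5500 / (0.15·0.5500 + 0.65·0.4500) ≈ 0.2200
After 'raise': P(aggressive) = 0.85·0.2200 / (0.85·0.2200 + 0.35·0.7800) ≈ 0.4065
After 'raise': P(aggressive) = 0.85·0.4065 / (0.85·0.4065 + 0.35·0.5935) ≈ 0.6246

0.6246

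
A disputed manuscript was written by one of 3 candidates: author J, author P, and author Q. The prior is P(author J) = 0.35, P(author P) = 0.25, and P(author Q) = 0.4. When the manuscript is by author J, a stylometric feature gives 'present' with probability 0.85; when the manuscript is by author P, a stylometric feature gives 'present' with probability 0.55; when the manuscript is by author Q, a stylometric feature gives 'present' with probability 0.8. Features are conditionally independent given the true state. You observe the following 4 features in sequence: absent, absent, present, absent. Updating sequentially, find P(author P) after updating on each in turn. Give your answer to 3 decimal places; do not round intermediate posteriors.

After 'absent': normaliser = 0.15·0.3500 + 0.45·0.2500 + 0.2·0.4000; P(author J) ≈ 0.2143, P(author P) ≈ 0.4592, P(author Q) ≈ 0.3265
After 'absent': normaliser = 0.15·0.2143 + 0.45·0.4592 + 0.2·0.3265; P(author J) ≈ 0.1057, P(author P) ≈ 0.6795, P(author Q) ≈ 0.2148
After 'present': normaliser = 0.85·0.1057 + 0.55·0.6795 + 0.8·0.2148; P(author J) ≈ 0.1414, P(author P) ≈ 0.5882, P(author Q) ≈ 0.2704
After 'absent': normaliser = 0.15·0.1414 + 0.45·0.5882 + 0.2·0.2704; P(author J) ≈ 0.0624, P(author P) ≈ 0.7785, P(author Q) ≈ 0.1591

0.779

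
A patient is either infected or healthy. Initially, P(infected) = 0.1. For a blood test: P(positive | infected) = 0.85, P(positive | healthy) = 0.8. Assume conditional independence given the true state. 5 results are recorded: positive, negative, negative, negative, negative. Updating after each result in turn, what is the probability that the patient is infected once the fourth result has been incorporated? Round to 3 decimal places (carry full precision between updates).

0.047

After 'positive': P(infected) = 0.85·0.1000 / (0.85·0.1000 + 0.8·0.9000) ≈ 0.1056
After 'negative': P(infected) = 0.15·0.1056 / (0.15·0.1056 + 0.2·0.8944) ≈ 0.0813
After 'negative': P(infected) = 0.15·0.0813 / (0.15·0.0813 + 0.2·0.9187) ≈ 0.0623
After 'negative': P(infected) = 0.15·0.0623 / (0.15·0.0623 + 0.2·0.9377) ≈ 0.0474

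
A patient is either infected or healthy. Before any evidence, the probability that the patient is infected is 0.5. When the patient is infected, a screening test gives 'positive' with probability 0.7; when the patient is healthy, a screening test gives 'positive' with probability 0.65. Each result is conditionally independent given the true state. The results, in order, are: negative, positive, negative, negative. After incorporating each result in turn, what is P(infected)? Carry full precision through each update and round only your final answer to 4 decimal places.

Apply Bayes' rule sequentially, carrying P(infected) forward.
After 'negative': P(infected) = 0.3·0.5000 / (0.3·0.5000 + 0.35·0.5000) ≈ 0.4615
After 'positive': P(infected) = 0.7·0.4615 / (0.7·0.4615 + 0.65·0.5385) ≈ 0.4800
After 'negative': P(infected) = 0.3·0.4800 / (0.3·0.4800 + 0.35·0.5200) ≈ 0.4417
After 'negative': P(infected) = 0.3·0.4417 / (0.3·0.4417 + 0.35·0.5583) ≈ 0.4041

0.4041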